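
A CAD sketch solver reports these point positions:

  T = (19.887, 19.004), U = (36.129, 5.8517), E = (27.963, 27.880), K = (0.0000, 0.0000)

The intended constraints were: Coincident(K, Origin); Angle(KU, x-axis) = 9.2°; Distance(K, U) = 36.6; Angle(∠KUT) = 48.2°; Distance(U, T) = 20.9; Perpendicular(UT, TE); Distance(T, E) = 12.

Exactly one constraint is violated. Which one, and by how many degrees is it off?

Perpendicular(UT, TE) — off by 3.30°.

K = (0.00, 0.00) ✓; KU at 9.200° ✓; |KU| = 36.60 ✓; ∠KUT = 48.20° ✓; |UT| = 20.90 ✓; ∠(UT, TE) = 93.30° ✗; |TE| = 12.00 ✓.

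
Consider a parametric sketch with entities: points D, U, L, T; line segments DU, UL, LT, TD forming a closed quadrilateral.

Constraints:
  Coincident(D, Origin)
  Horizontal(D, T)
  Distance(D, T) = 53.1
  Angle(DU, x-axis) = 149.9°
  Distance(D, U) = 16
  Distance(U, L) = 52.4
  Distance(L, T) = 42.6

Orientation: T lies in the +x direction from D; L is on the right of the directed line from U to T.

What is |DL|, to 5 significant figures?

37.273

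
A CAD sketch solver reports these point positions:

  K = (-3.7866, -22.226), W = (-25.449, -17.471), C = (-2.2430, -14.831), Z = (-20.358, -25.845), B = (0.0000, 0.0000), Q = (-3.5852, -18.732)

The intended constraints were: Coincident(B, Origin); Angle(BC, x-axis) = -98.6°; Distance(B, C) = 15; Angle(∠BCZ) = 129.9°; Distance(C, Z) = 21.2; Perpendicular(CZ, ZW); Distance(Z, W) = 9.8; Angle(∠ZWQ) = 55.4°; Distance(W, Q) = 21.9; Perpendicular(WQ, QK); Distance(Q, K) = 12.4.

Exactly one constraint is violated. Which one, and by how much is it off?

Distance(Q, K) = 12.4 — off by 8.90.

B = (0.00, 0.00) ✓; BC at -98.60° ✓; |BC| = 15.00 ✓; ∠BCZ = 129.9° ✓; |CZ| = 21.20 ✓; ∠(CZ, ZW) = 90.00° ✓; |ZW| = 9.800 ✓; ∠ZWQ = 55.40° ✓; |WQ| = 21.90 ✓; ∠(WQ, QK) = 90.00° ✓; |QK| = 3.500 ✗.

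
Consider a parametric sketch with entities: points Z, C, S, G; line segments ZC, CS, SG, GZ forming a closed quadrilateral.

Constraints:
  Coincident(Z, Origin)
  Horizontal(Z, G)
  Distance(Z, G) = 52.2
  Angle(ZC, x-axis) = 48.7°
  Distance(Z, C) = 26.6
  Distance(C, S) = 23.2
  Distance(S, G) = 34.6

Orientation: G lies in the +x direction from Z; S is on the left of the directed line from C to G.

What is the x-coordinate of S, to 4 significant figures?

37.74

Z is at the origin; ZG is horizontal with |ZG| = 52.2 and G in +x, so G = (52.2, 0). ZC runs at 48.7° with |ZC| = 26.6, so C = (17.56, 19.98). S is determined by |CS| = 23.2 and |SG| = 34.6 together: it lies at the intersection of circle(C, 23.2) and circle(G, 34.6). With |CG| = 39.99, the foot of the radical line on CG is 11.76 from C and the perpendicular offset is √(23.2² − 11.76²) = 20.00. Taking the left-of-CG solution: S = (37.74, 31.43).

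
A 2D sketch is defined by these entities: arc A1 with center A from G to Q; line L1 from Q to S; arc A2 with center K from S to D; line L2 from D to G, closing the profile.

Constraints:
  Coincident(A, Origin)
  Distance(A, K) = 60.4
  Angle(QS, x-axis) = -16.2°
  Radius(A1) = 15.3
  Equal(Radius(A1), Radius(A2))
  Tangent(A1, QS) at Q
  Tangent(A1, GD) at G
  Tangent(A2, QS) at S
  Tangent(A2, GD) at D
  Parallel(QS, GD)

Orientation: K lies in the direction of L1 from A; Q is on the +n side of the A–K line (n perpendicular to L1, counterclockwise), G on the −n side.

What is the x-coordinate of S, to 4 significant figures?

62.27

Tangency of A1 to both parallel lines with radius 15.3 puts Q and G at A ± 15.3·n: Q = (4.269, 14.69), G = (-4.269, -14.69). Equal radii place S and D the same way about K: S = K + 15.3·n = (62.27, -2.159), D = K − 15.3·n = (53.73, -31.54). So S.x = 62.27.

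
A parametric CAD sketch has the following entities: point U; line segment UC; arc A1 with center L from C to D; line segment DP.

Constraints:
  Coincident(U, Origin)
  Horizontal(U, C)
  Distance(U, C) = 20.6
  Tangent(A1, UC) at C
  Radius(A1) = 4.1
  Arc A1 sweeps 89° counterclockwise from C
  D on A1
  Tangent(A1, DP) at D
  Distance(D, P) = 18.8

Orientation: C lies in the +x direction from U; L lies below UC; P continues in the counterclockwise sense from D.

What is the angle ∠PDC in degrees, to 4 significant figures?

135.5°

On A1, C sits at bearing 90° from L; an 89° counterclockwise sweep puts D at bearing 179°, so D = L + 4.1·(cos 179°, sin 179°) = (16.50, -4.028). A1 meets DP tangentially, so LD is at right angles to DP, so DP runs along (−sin 179°, cos 179°); with |DP| = 18.8, P = (16.17, -22.83). Then cos ∠PDC = DP·DC / (|DP||DC|), giving 135.5°.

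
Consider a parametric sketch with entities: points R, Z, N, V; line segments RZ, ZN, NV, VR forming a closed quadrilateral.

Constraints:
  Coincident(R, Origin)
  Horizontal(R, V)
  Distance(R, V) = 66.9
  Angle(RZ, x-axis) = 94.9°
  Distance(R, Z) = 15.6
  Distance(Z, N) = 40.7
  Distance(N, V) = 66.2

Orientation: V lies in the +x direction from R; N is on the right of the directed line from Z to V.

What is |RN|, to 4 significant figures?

25.18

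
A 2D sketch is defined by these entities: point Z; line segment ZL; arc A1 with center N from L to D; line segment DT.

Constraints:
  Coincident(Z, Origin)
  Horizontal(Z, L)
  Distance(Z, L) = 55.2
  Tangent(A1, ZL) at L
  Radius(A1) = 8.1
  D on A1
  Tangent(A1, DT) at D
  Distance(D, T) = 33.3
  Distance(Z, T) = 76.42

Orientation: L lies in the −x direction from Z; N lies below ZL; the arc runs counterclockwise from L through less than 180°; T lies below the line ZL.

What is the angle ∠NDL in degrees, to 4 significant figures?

45.97°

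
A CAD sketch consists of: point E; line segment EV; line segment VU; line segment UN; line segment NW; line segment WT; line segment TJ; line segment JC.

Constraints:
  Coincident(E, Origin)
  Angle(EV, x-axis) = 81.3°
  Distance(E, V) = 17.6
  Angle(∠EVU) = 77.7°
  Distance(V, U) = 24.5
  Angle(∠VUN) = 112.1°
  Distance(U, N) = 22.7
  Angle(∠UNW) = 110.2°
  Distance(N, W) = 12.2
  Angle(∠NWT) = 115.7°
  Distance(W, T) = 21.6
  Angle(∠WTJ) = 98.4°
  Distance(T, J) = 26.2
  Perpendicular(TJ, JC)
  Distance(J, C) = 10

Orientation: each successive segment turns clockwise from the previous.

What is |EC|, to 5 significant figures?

25.038

E is at the origin; EV runs at 81.3° with length 17.6, so V = (2.6622, 17.397). ∠EVU = 77.7° gives VU at -21.000° from the x-axis; with |VU| = 24.5, U = (25.535, 8.6175). ∠VUN = 112.1° gives UN at -88.900° from the x-axis; with |UN| = 22.7, N = (25.971, -14.078). ∠UNW = 110.2° gives NW at -158.70° from the x-axis; with |NW| = 12.2, W = (14.604, -18.510). ∠NWT = 115.7° gives WT at 137.00° from the x-axis; with |WT| = 21.6, T = (-1.1932, -3.7788). ∠WTJ = 98.4° gives TJ at 55.400° from the x-axis; with |TJ| = 26.2, J = (13.684, 17.787). TJ is perpendicular to JC, so JC runs at -34.600°; with |JC| = 10.0, C = (21.916, 12.109). Then |EC| = |C − E| = 25.038.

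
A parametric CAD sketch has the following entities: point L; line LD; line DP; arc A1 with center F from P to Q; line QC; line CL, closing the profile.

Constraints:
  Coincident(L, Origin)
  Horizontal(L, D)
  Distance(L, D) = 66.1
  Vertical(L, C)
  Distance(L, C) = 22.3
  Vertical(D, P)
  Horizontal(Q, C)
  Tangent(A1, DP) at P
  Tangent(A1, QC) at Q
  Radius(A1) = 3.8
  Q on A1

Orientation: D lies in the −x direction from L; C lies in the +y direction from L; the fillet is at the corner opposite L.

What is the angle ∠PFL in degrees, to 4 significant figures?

163.5°

L is at the origin; L and D share the same y with |LD| = 66.1 and D on the −x side, so D = (-66.10, 0.000). L and C share the same x with |LC| = 22.3 and C on the +y side, so C = (0.000, 22.30). The virtual corner opposite L is at (-66.10, 22.30). A1 meets DP tangentially, so FP is at right angles to DP and the tangent condition forces FQ to be normal to QC, with radius 3.8, so the center F sits 3.8 in from both sides at F = (-62.30, 18.50). That places the tangent points at P = (-66.10, 18.50) on DP and Q = (-62.30, 22.30) on QC. Then cos ∠PFL = FP·FL / (|FP||FL|), giving 163.5°.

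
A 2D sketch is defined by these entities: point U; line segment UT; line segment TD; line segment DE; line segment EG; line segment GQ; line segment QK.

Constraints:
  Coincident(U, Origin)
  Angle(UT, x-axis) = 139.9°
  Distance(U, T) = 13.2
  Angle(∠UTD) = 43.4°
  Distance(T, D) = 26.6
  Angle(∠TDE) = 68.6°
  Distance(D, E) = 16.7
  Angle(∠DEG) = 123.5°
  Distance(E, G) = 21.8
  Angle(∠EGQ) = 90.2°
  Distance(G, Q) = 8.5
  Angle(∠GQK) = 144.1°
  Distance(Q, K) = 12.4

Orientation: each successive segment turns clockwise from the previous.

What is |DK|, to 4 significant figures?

24.26

U is at the origin; UT runs at 139.9° with length 13.2, so T = (-10.10, 8.502). ∠UTD = 43.4° gives TD at 3.300° from the x-axis; with |TD| = 26.6, D = (16.46, 10.03). ∠TDE = 68.6° gives DE at -108.1° from the x-axis; with |DE| = 16.7, E = (11.27, -5.840). ∠DEG = 123.5° gives EG at -164.6° from the x-axis; with |EG| = 21.8, G = (-9.747, -11.63). ∠EGQ = 90.2° gives GQ at 105.6° from the x-axis; with |GQ| = 8.5, Q = (-12.03, -3.442). ∠GQK = 144.1° gives QK at 69.70° from the x-axis; with |QK| = 12.4, K = (-7.730, 8.188). Then |DK| = |K − D| = 24.26.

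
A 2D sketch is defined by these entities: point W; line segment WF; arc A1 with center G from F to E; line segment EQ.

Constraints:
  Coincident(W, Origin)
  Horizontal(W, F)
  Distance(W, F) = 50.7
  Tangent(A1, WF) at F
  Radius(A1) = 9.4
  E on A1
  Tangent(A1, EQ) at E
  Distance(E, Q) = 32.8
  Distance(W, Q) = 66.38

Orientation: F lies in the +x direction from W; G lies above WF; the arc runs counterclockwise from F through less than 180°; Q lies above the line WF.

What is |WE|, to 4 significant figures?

60.91

Checks: |GE| = 9.400 ✓; ∠(GE, EQ) = 90.00° ✓; |EQ| = 32.80 ✓; |WQ| = 66.38 ✓.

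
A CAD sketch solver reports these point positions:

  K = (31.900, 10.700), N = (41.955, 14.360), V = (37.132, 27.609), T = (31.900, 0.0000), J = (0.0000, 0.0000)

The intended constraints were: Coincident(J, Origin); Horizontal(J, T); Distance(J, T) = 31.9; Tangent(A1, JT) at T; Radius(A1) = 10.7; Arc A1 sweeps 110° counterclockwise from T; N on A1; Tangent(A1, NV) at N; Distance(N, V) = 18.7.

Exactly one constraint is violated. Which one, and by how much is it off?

Distance(N, V) = 18.7 — off by 4.60.

J = (0.00, 0.00) ✓; J.y = 0.00, T.y = 0.00 ✓; |JT| = 31.90 ✓; ∠(KT, TJ) = 90.00° ✓; |KT| = 10.70 ✓; bearing(K→N) − bearing(K→T) = 110.0° ✓; |KN| = 10.70 ✓; ∠(KN, NV) = 90.00° ✓; |NV| = 14.10 ✗.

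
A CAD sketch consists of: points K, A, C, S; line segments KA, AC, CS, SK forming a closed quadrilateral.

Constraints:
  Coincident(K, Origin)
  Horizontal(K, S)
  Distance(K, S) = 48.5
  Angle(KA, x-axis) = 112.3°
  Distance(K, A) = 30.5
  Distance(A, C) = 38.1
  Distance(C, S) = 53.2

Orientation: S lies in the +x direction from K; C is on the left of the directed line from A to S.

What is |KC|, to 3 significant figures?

51.1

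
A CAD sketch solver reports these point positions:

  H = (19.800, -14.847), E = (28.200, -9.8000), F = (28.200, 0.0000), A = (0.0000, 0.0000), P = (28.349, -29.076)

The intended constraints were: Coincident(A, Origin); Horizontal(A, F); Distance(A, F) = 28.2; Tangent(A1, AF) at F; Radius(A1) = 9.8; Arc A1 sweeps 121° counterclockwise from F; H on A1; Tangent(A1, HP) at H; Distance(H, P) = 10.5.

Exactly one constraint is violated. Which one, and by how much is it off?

Distance(H, P) = 10.5 — off by 6.10.

A = (0.00, 0.00) ✓; A.y = 0.00, F.y = 0.00 ✓; |AF| = 28.20 ✓; ∠(EF, FA) = 90.00° ✓; |EF| = 9.800 ✓; bearing(E→H) − bearing(E→F) = 121.0° ✓; |EH| = 9.800 ✓; ∠(EH, HP) = 90.00° ✓; |HP| = 16.60 ✗.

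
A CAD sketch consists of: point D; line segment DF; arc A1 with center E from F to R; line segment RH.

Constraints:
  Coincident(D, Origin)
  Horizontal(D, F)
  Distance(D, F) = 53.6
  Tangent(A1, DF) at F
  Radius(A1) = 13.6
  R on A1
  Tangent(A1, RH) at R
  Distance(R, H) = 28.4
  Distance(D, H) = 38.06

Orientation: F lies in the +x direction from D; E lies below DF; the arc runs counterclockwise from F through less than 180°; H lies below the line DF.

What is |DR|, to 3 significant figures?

43.1

D is at the origin; D and F share the same y with |DF| = 53.6 and F on the +x side, so F = (53.6, 0.00). The tangent condition forces EF to be normal to DF, so E = F + (0, -13.6) = (53.6, -13.6). Since ER ⟂ RH (tangency), |EH| = √(13.6² + 28.4²) = 31.5 regardless of where R sits on A1. So H lies on both circle(D, 38.06) and circle(E, 31.5); the below-DF intersection is H = (25.7, -28.1). R is the foot of the tangent from H: R = (42.7, -5.42).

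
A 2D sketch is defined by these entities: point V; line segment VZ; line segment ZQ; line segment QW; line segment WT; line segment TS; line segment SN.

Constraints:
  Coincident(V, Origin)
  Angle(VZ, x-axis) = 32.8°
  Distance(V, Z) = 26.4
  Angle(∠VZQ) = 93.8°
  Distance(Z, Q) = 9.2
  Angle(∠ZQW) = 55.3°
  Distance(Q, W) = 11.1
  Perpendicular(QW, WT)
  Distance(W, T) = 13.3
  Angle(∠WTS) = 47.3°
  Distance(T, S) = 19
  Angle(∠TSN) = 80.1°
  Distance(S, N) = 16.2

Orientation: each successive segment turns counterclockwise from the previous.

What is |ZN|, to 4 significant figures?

17.64

V is at the origin; VZ runs at 32.8° with length 26.4, so Z = (22.19, 14.30). ∠VZQ = 93.8° gives ZQ at 119.0° from the x-axis; with |ZQ| = 9.2, Q = (17.73, 22.35). ∠ZQW = 55.3° gives QW at -116.3° from the x-axis; with |QW| = 11.1, W = (12.81, 12.40). QW ⟂ WT, so WT runs at -26.30°; with |WT| = 13.3, T = (24.74, 6.504). ∠WTS = 47.3° gives TS at 106.4° from the x-axis; with |TS| = 19.0, S = (19.37, 24.73). ∠TSN = 80.1° gives SN at -153.7° from the x-axis; with |SN| = 16.2, N = (4.848, 17.55). Then |ZN| = |N − Z| = 17.64.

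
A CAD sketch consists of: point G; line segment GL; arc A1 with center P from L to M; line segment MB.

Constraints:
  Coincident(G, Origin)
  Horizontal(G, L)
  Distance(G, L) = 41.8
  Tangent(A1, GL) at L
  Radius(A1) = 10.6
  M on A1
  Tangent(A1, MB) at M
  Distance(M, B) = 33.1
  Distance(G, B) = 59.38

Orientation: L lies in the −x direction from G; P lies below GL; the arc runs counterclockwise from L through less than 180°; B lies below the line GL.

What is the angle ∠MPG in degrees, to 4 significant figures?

171.0°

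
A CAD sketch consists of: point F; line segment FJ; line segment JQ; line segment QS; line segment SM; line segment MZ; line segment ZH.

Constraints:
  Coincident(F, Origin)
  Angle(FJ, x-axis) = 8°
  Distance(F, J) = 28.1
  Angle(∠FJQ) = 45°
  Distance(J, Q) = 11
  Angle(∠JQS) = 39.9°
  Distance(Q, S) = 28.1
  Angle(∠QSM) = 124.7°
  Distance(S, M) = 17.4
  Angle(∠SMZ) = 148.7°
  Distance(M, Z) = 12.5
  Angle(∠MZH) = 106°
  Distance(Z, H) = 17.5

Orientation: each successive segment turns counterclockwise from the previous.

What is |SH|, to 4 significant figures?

33.12

F is at the origin; FJ runs at 8.0° with length 28.1, so J = (27.83, 3.911). ∠FJQ = 45.0° gives JQ at 143.0° from the x-axis; with |JQ| = 11.0, Q = (19.04, 10.53). ∠JQS = 39.9° gives QS at -76.90° from the x-axis; with |QS| = 28.1, S = (25.41, -16.84). ∠QSM = 124.7° gives SM at -21.60° from the x-axis; with |SM| = 17.4, M = (41.59, -23.24). ∠SMZ = 148.7° gives MZ at 9.700° from the x-axis; with |MZ| = 12.5, Z = (53.91, -21.14). ∠MZH = 106.0° gives ZH at 83.70° from the x-axis; with |ZH| = 17.5, H = (55.83, -3.743). Then |SH| = |H − S| = 33.12.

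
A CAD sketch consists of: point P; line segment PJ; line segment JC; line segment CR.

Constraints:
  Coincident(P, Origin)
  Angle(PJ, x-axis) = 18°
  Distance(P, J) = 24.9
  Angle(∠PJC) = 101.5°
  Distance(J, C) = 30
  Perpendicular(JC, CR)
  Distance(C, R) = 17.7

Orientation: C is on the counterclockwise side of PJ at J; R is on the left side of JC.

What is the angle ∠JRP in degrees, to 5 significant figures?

41.389°

P is at the origin; PJ runs at 18.0° with length 24.9, so J = 24.9·(cos 18.0°, sin 18.0°) = (23.681, 7.6945). ∠PJC = 101.5°, so JC runs at 18.0° + (180° − 101.5°) = 96.500° from the x-axis; with |JC| = 30.0, C = J + 30.0·(cos 96.500°, sin 96.500°) = (20.285, 37.502). JC is perpendicular to CR; with |CR| = 17.7 on the left of JC, R = C + 17.7·(-0.99357, -0.11320) = (2.6990, 35.498). Then cos ∠JRP = RJ·RP / (|RJ||RP|), giving 41.389°.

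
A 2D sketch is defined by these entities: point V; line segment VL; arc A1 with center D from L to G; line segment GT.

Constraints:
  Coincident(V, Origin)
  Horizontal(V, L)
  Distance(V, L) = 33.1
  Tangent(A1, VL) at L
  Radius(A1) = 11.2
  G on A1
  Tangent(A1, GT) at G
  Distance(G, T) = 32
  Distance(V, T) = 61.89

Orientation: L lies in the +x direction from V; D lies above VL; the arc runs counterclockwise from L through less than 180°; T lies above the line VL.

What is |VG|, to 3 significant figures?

45.7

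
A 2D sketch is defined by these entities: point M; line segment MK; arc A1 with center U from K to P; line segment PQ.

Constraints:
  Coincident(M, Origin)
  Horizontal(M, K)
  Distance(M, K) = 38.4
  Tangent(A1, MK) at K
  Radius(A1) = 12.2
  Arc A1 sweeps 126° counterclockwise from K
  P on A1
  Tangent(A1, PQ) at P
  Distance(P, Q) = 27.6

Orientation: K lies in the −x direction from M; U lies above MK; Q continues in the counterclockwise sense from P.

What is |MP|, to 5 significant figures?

34.485

A1 meets MK tangentially, so UK is at right angles to MK, so U = K + (0, 12.2) = (-38.400, 12.200). On A1, K sits at bearing -90° from U; a 126° counterclockwise sweep puts P at bearing 36°, so P = U + 12.2·(cos 36°, sin 36°) = (-28.530, 19.371). Then |MP| = |P − M| = 34.485.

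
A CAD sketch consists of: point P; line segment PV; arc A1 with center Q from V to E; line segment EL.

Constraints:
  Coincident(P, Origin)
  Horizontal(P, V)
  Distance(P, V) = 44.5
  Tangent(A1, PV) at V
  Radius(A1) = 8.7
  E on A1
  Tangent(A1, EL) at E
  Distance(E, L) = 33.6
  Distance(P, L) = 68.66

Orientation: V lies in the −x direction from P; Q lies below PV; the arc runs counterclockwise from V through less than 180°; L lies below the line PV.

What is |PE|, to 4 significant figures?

53.86

Checks: |QE| = 8.700 ✓; ∠(QE, EL) = 90.00° ✓; |EL| = 33.60 ✓; |PL| = 68.66 ✓.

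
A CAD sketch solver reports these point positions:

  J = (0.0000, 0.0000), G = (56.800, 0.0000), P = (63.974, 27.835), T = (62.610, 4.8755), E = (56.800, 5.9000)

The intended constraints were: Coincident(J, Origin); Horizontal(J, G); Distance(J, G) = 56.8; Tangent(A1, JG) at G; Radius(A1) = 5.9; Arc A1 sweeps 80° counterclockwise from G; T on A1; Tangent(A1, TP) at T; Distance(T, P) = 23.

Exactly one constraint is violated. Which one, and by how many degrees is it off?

Tangent(A1, TP) at T — off by 6.60°.

J = (0.00, 0.00) ✓; J.y = 0.00, G.y = 0.00 ✓; |JG| = 56.80 ✓; ∠(EG, GJ) = 90.00° ✓; |EG| = 5.900 ✓; bearing(E→T) − bearing(E→G) = 80.00° ✓; |ET| = 5.900 ✓; ∠(ET, TP) = 83.40° ✗; |TP| = 23.00 ✓.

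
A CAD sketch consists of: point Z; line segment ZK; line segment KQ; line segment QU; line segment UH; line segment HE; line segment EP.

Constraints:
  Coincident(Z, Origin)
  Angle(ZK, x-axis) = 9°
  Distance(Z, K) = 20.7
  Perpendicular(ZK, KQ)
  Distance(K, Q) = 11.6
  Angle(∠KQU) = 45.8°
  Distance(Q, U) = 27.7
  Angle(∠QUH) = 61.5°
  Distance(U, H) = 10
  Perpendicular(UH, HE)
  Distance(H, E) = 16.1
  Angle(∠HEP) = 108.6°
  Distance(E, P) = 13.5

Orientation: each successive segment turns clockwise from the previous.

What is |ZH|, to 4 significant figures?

14.90

∠KQU = 45.8° gives QU at 144.8° from the x-axis; with |QU| = 27.7, U = (-0.3751, 7.748). ∠QUH = 61.5° gives UH at 26.30° from the x-axis; with |UH| = 10.0, H = (8.590, 12.18). Then |ZH| = |H − Z| = 14.90.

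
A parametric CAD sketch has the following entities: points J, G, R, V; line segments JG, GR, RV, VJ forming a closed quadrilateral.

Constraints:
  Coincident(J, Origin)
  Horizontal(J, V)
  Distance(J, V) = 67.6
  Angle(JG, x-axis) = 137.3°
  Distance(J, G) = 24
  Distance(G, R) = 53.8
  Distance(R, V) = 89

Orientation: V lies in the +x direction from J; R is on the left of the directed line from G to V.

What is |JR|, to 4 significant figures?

64.78

J is at the origin; JV is horizontal with |JV| = 67.6 and V in +x, so V = (67.6, 0). JG runs at 137.3° with |JG| = 24.0, so G = (-17.64, 16.28). R is determined by |GR| = 53.8 and |RV| = 89.0 together: it lies at the intersection of circle(G, 53.8) and circle(V, 89.0). With |GV| = 86.78, the foot of the radical line on GV is 14.43 from G and the perpendicular offset is √(53.8² − 14.43²) = 51.83. Taking the left-of-GV solution: R = (6.254, 64.48).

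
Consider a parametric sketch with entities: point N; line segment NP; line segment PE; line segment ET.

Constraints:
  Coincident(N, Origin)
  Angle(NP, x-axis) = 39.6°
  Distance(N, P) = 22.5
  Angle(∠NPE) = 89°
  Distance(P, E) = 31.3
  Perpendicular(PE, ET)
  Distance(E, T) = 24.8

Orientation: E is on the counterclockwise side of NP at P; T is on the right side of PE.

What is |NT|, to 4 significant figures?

56.50

∠NPE = 89.0°, so PE runs at 39.6° + (180° − 89.0°) = 130.6° from the x-axis; with |PE| = 31.3, E = P + 31.3·(cos 130.6°, sin 130.6°) = (-3.033, 38.11). PE ⟂ ET; with |ET| = 24.8 on the right of PE, T = E + 24.8·(0.7593, 0.6508) = (15.80, 54.25). Then |NT| = |T − N| = 56.50.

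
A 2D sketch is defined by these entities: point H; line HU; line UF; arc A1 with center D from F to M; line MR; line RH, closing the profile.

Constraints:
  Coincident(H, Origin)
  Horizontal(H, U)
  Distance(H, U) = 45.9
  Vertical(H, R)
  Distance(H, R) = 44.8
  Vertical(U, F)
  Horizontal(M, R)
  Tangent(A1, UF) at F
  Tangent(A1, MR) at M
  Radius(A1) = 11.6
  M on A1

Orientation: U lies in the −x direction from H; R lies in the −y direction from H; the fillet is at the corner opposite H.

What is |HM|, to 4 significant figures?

56.42

H is at the origin; H and U share the same y with |HU| = 45.9 and U on the −x side, so U = (-45.90, 0.000). H and R share the same x with |HR| = 44.8 and R on the −y side, so R = (0.000, -44.80). The virtual corner opposite H is at (-45.90, -44.80). Since A1 is tangent to UF there, DF ⟂ UF and since A1 is tangent to MR there, DM ⟂ MR, with radius 11.6, so the center D sits 11.6 in from both sides at D = (-34.30, -33.20). That places the tangent points at F = (-45.90, -33.20) on UF and M = (-34.30, -44.80) on MR. Then |HM| = |M − H| = 56.42.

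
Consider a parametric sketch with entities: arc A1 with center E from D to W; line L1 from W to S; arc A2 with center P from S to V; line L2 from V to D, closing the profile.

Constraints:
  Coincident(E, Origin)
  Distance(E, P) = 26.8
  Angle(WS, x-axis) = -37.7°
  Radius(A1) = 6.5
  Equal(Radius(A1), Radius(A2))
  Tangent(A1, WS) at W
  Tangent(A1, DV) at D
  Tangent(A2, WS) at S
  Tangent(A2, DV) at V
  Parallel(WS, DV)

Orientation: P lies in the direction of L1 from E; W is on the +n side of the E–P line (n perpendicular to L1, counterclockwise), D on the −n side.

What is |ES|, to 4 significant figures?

27.58

Tangency of A1 to both parallel lines with radius 6.5 puts W and D at E ± 6.5·n: W = (3.975, 5.143), D = (-3.975, -5.143). Equal radii place S and V the same way about P: S = P + 6.5·n = (25.18, -11.25), V = P − 6.5·n = (17.23, -21.53). Then |ES| = |S − E| = 27.58.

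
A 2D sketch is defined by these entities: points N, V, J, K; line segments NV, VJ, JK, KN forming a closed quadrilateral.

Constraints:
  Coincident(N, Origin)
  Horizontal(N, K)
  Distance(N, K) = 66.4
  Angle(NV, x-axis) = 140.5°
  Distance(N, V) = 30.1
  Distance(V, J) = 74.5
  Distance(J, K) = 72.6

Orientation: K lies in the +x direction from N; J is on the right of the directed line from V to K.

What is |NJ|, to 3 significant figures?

48.3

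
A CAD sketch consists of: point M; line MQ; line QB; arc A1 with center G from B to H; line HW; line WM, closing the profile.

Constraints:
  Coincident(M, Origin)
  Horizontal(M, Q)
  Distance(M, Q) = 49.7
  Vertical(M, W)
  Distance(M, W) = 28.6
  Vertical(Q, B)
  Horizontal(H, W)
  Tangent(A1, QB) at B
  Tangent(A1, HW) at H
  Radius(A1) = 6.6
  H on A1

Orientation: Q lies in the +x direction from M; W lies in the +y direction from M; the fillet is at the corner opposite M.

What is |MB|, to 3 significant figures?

54.4

M is at the origin; MQ is horizontal with |MQ| = 49.7 and Q on the +x side, so Q = (49.7, 0.00). MW is vertical with |MW| = 28.6 and W on the +y side, so W = (0.00, 28.6). The virtual corner opposite M is at (49.7, 28.6). Since A1 is tangent to QB there, GB ⟂ QB and tangency of A1 to HW means the radius GH is perpendicular to HW, with radius 6.6, so the center G sits 6.6 in from both sides at G = (43.1, 22.0). That places the tangent points at B = (49.7, 22.0) on QB and H = (43.1, 28.6) on HW. Then |MB| = |B − M| = 54.4.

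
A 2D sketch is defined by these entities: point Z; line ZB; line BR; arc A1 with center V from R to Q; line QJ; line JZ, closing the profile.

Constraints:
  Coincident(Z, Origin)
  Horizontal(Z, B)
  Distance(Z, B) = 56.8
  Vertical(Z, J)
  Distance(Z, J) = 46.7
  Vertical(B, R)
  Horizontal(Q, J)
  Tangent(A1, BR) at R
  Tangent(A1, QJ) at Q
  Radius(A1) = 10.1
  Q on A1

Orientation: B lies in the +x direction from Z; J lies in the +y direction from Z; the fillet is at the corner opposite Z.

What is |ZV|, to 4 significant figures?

59.33

Z and J share the same x with |ZJ| = 46.7 and J on the +y side, so J = (0.000, 46.70). The virtual corner opposite Z is at (56.80, 46.70). Since A1 is tangent to BR there, VR ⟂ BR and A1 meets QJ tangentially, so VQ is at right angles to QJ, with radius 10.1, so the center V sits 10.1 in from both sides at V = (46.70, 36.60). Then |ZV| = |V − Z| = 59.33.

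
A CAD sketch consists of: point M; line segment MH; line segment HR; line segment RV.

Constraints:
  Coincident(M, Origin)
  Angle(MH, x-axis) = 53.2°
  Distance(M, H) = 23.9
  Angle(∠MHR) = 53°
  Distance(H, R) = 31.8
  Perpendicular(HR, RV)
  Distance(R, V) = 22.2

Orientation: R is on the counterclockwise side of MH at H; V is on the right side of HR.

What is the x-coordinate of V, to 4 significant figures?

-17.56

M is at the origin; MH runs at 53.2° with length 23.9, so H = 23.9·(cos 53.2°, sin 53.2°) = (14.32, 19.14). ∠MHR = 53.0°, so HR runs at 53.2° + (180° − 53.0°) = 180.2° from the x-axis; with |HR| = 31.8, R = H + 31.8·(cos 180.2°, sin 180.2°) = (-17.48, 19.03). The perpendicularity gives RV at right angles to HR; with |RV| = 22.2 on the right of HR, V = R + 22.2·(-0.003491, 1.000) = (-17.56, 41.23). So V.x = -17.56.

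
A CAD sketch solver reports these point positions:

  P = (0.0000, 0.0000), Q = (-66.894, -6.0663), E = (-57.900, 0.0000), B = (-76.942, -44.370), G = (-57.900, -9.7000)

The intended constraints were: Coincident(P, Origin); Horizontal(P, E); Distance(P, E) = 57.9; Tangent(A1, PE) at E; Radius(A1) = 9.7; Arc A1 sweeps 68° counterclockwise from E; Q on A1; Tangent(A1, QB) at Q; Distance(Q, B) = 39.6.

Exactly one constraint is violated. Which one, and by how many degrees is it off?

Tangent(A1, QB) at Q — off by 7.30°.

P = (0.00, 0.00) ✓; P.y = 0.00, E.y = 0.00 ✓; |PE| = 57.90 ✓; ∠(GE, EP) = 90.00° ✓; |GE| = 9.700 ✓; bearing(G→Q) − bearing(G→E) = 68.00° ✓; |GQ| = 9.700 ✓; ∠(GQ, QB) = 82.70° ✗; |QB| = 39.60 ✓.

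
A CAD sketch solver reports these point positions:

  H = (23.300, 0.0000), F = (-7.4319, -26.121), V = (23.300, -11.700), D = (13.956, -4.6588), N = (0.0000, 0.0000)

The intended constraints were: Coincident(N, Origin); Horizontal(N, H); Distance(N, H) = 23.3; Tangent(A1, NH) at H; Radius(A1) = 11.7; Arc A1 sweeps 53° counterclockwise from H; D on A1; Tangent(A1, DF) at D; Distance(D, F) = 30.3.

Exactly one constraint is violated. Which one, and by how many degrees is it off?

Tangent(A1, DF) at D — off by 7.90°.

N = (0.00, 0.00) ✓; N.y = 0.00, H.y = 0.00 ✓; |NH| = 23.30 ✓; ∠(VH, HN) = 90.00° ✓; |VH| = 11.70 ✓; bearing(V→D) − bearing(V→H) = 53.00° ✓; |VD| = 11.70 ✓; ∠(VD, DF) = 97.90° ✗; |DF| = 30.30 ✓.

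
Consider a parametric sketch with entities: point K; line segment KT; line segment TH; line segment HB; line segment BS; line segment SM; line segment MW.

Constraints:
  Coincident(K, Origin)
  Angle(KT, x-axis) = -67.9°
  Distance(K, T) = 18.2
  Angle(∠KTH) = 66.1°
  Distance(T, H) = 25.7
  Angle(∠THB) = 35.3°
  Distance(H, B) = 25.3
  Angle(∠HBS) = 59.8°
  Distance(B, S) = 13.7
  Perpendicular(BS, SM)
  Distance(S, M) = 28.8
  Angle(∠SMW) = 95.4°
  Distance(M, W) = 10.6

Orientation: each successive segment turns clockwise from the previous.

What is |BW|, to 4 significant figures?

29.96

K is at the origin; KT runs at -67.9° with length 18.2, so T = (6.847, -16.86). ∠KTH = 66.1° gives TH at 178.2° from the x-axis; with |TH| = 25.7, H = (-18.84, -16.06). ∠THB = 35.3° gives HB at 33.50° from the x-axis; with |HB| = 25.3, B = (2.257, -2.092). ∠HBS = 59.8° gives BS at -86.70° from the x-axis; with |BS| = 13.7, S = (3.046, -15.77). The perpendicularity gives SM at right angles to BS, so SM runs at -176.7°; with |SM| = 28.8, M = (-25.71, -17.43). ∠SMW = 95.4° gives MW at 98.70° from the x-axis; with |MW| = 10.6, W = (-27.31, -6.949). Then |BW| = |W − B| = 29.96.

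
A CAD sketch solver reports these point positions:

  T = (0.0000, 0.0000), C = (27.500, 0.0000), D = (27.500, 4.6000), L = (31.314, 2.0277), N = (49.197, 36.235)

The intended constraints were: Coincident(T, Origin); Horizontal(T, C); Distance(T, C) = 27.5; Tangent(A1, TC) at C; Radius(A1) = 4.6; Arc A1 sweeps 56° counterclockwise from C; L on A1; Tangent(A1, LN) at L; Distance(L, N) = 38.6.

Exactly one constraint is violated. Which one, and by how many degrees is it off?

Tangent(A1, LN) at L — off by 6.40°.

T = (0.00, 0.00) ✓; T.y = 0.00, C.y = 0.00 ✓; |TC| = 27.50 ✓; ∠(DC, CT) = 90.00° ✓; |DC| = 4.600 ✓; bearing(D→L) − bearing(D→C) = 56.00° ✓; |DL| = 4.600 ✓; ∠(DL, LN) = 83.60° ✗; |LN| = 38.60 ✓.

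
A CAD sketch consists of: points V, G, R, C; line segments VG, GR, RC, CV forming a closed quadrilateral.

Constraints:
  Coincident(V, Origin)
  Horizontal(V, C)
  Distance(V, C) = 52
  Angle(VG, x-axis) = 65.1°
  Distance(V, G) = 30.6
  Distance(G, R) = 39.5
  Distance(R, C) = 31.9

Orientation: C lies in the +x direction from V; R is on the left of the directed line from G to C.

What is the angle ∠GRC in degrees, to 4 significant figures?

83.68°

V is at the origin; VC is horizontal with |VC| = 52.0 and C in +x, so C = (52.0, 0). VG runs at 65.1° with |VG| = 30.6, so G = (12.88, 27.76). R is determined by |GR| = 39.5 and |RC| = 31.9 together: it lies at the intersection of circle(G, 39.5) and circle(C, 31.9). With |GC| = 47.96, the foot of the radical line on GC is 29.64 from G and the perpendicular offset is √(39.5² − 29.64²) = 26.11. Taking the left-of-GC solution: R = (52.17, 31.90).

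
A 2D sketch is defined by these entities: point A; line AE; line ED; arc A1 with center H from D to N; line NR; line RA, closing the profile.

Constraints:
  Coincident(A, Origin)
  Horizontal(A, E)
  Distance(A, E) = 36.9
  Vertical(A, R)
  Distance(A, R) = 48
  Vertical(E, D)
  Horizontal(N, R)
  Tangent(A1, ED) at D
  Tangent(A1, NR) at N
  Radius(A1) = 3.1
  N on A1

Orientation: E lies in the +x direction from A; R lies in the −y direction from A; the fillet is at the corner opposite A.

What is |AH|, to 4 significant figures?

56.20

A is at the origin; A and E share the same y with |AE| = 36.9 and E on the +x side, so E = (36.90, 0.000). A and R share the same x with |AR| = 48.0 and R on the −y side, so R = (0.000, -48.00). The virtual corner opposite A is at (36.90, -48.00). The tangent condition forces HD to be normal to ED and the tangent condition forces HN to be normal to NR, with radius 3.1, so the center H sits 3.1 in from both sides at H = (33.80, -44.90). Then |AH| = |H − A| = 56.20.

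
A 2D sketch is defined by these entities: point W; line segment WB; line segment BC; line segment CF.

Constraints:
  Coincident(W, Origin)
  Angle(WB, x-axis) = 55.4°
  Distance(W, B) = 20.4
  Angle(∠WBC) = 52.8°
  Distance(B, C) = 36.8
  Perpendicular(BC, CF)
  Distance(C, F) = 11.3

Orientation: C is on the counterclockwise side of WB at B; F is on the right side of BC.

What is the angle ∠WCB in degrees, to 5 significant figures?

33.590°

W is at the origin; WB runs at 55.4° with length 20.4, so B = 20.4·(cos 55.4°, sin 55.4°) = (11.584, 16.792). ∠WBC = 52.8°, so BC runs at 55.4° + (180° − 52.8°) = 182.60° from the x-axis; with |BC| = 36.8, C = B + 36.8·(cos 182.60°, sin 182.60°) = (-25.178, 15.123). Then cos ∠WCB = CW·CB / (|CW||CB|), giving 33.590°.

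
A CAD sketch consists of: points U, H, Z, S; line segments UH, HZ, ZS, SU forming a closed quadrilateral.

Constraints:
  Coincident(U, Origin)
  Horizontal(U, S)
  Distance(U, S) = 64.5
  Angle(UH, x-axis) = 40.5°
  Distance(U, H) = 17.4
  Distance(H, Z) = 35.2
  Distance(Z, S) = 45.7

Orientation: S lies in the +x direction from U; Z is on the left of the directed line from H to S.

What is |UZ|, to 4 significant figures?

52.54

Checks: |HZ| = 35.20 ✓; |ZS| = 45.70 ✓.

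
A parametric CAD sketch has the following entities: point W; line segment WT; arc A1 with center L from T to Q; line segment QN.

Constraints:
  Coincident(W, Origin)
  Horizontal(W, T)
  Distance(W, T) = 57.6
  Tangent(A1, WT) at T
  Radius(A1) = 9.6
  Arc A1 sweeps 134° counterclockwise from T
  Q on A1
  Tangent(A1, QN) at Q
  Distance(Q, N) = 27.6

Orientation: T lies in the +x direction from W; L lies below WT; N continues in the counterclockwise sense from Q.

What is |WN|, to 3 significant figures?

78.7

On A1, T sits at bearing 90° from L; a 134° counterclockwise sweep puts Q at bearing 224°, so Q = L + 9.6·(cos 224°, sin 224°) = (50.7, -16.3). The tangent condition forces LQ to be normal to QN, so QN runs along (−sin 224°, cos 224°); with |QN| = 27.6, N = (69.9, -36.1). Then |WN| = |N − W| = 78.7.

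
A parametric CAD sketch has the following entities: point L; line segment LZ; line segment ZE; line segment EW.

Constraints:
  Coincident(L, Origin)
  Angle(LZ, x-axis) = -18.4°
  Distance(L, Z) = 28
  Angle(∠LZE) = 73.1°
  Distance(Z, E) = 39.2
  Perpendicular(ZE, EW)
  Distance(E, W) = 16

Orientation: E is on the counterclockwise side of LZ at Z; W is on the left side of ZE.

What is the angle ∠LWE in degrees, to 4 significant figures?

109.2°

∠LZE = 73.1°, so ZE runs at -18.4° + (180° − 73.1°) = 88.50° from the x-axis; with |ZE| = 39.2, E = Z + 39.2·(cos 88.50°, sin 88.50°) = (27.59, 30.35). ZE is perpendicular to EW; with |EW| = 16.0 on the left of ZE, W = E + 16.0·(-0.9997, 0.02618) = (11.60, 30.77). Then cos ∠LWE = WL·WE / (|WL||WE|), giving 109.2°.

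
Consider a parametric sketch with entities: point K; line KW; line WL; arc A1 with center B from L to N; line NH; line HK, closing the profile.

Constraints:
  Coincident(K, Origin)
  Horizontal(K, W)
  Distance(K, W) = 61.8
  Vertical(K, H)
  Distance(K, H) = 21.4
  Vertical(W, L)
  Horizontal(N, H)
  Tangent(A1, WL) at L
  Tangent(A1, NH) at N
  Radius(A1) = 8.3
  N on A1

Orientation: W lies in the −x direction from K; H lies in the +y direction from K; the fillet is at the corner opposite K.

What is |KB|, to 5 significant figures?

55.080

K is at the origin; K and W share the same y with |KW| = 61.8 and W on the −x side, so W = (-61.800, 0.0000). KH is vertical with |KH| = 21.4 and H on the +y side, so H = (0.0000, 21.400). The virtual corner opposite K is at (-61.800, 21.400). Tangency of A1 to WL means the radius BL is perpendicular to WL and tangency of A1 to NH means the radius BN is perpendicular to NH, with radius 8.3, so the center B sits 8.3 in from both sides at B = (-53.500, 13.100). Then |KB| = |B − K| = 55.080.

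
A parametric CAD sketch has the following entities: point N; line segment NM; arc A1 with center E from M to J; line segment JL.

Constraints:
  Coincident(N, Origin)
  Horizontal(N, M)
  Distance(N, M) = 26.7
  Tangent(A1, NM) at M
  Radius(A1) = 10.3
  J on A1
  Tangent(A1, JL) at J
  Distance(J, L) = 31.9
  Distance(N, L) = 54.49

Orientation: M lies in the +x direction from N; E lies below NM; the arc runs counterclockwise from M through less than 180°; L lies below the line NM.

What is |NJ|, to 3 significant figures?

23.4

Checks: |EJ| = 10.30 ✓; ∠(EJ, JL) = 90.00° ✓; |JL| = 31.90 ✓; |NL| = 54.49 ✓.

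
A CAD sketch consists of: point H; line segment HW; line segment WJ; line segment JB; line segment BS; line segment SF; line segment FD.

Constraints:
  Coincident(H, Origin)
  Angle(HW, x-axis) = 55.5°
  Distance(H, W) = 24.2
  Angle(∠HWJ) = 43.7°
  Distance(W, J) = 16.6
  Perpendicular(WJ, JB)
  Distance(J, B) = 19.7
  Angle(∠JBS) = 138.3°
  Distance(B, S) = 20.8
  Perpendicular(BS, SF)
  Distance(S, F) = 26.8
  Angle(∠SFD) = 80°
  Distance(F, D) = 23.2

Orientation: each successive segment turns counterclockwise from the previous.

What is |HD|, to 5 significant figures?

21.471

H is at the origin; HW runs at 55.5° with length 24.2, so W = (13.707, 19.944). ∠HWJ = 43.7° gives WJ at -168.20° from the x-axis; with |WJ| = 16.6, J = (-2.5422, 16.549). The perpendicularity gives JB at right angles to WJ, so JB runs at -78.200°; with |JB| = 19.7, B = (1.4864, -2.7345). ∠JBS = 138.3° gives BS at -36.500° from the x-axis; with |BS| = 20.8, S = (18.207, -15.107). BS is perpendicular to SF, so SF runs at 53.500°; with |SF| = 26.8, F = (34.148, 6.4366). ∠SFD = 80.0° gives FD at 153.50° from the x-axis; with |FD| = 23.2, D = (13.385, 16.788). Then |HD| = |D − H| = 21.471.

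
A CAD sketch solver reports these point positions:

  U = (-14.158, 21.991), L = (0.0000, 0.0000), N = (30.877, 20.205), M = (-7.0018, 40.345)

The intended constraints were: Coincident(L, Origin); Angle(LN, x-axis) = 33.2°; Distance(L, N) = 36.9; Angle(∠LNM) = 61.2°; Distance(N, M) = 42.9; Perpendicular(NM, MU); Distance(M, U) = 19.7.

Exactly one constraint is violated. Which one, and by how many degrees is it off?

Perpendicular(NM, MU) — off by 6.70°.

L = (0.00, 0.00) ✓; LN at 33.20° ✓; |LN| = 36.90 ✓; ∠LNM = 61.20° ✓; |NM| = 42.90 ✓; ∠(NM, MU) = 96.70° ✗; |MU| = 19.70 ✓.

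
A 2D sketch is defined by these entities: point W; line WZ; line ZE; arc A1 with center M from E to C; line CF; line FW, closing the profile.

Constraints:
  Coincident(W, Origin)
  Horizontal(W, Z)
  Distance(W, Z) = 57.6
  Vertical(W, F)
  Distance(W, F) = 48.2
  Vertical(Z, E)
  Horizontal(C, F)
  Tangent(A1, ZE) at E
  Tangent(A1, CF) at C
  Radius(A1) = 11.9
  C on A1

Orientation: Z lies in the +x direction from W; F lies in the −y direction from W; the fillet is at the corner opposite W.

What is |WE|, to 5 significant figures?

68.084

W is at the origin; WZ is horizontal with |WZ| = 57.6 and Z on the +x side, so Z = (57.600, 0.0000). W and F share the same x with |WF| = 48.2 and F on the −y side, so F = (0.0000, -48.200). The virtual corner opposite W is at (57.600, -48.200). Since A1 is tangent to ZE there, ME ⟂ ZE and A1 meets CF tangentially, so MC is at right angles to CF, with radius 11.9, so the center M sits 11.9 in from both sides at M = (45.700, -36.300). That places the tangent points at E = (57.600, -36.300) on ZE and C = (45.700, -48.200) on CF. Then |WE| = |E − W| = 68.084.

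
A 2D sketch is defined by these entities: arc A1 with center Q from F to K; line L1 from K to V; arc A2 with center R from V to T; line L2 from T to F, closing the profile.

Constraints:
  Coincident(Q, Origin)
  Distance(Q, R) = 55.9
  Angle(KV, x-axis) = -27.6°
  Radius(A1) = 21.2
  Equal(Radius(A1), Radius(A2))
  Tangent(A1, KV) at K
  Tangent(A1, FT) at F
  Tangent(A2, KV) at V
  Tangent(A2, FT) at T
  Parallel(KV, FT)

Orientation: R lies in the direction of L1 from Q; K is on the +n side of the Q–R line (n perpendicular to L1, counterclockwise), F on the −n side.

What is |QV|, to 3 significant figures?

59.8

The slot axis is L1's direction at -27.6°, so u = (cos -27.6°, sin -27.6°) = (0.886, -0.463) and n = (−sin -27.6°, cos -27.6°) = (0.463, 0.886). Q is at the origin and R lies 55.9 along u from Q, so R = 55.9·u = (49.5, -25.9). Tangency of A1 to both parallel lines with radius 21.2 puts K and F at Q ± 21.2·n: K = (9.82, 18.8), F = (-9.82, -18.8). Equal radii place V and T the same way about R: V = R + 21.2·n = (59.4, -7.11), T = R − 21.2·n = (39.7, -44.7). Then |QV| = |V − Q| = 59.8.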